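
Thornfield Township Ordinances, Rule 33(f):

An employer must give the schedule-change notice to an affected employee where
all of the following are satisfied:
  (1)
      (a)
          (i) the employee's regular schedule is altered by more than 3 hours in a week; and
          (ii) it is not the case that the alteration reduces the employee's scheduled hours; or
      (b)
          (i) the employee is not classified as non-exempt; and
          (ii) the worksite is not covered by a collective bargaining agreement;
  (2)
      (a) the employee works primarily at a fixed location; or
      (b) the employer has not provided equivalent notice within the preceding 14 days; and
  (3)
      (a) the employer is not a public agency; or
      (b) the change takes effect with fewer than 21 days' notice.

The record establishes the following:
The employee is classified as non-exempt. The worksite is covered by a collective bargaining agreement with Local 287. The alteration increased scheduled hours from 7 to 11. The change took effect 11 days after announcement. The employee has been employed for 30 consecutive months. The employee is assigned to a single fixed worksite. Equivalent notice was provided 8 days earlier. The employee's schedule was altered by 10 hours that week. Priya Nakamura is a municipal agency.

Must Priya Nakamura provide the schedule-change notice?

(i) schedule shift > 3h — holds.
(ii) not (hours reduced) — met.
(a) = T AND T = true.
(i) not (non-exempt) — not met.
(ii) no CBA — fails.
(b) = F AND F = false.
So (1) is satisfied (T OR F).
(a) fixed location — met.
(b) no recent notice — fails.
So (2) is satisfied (T OR F).
(a) not (public agency) — not satisfied.
(b) < 21 days' notice — satisfied.
(3): F OR T → true.
So Overall is satisfied (T AND T AND T).

Yes — required.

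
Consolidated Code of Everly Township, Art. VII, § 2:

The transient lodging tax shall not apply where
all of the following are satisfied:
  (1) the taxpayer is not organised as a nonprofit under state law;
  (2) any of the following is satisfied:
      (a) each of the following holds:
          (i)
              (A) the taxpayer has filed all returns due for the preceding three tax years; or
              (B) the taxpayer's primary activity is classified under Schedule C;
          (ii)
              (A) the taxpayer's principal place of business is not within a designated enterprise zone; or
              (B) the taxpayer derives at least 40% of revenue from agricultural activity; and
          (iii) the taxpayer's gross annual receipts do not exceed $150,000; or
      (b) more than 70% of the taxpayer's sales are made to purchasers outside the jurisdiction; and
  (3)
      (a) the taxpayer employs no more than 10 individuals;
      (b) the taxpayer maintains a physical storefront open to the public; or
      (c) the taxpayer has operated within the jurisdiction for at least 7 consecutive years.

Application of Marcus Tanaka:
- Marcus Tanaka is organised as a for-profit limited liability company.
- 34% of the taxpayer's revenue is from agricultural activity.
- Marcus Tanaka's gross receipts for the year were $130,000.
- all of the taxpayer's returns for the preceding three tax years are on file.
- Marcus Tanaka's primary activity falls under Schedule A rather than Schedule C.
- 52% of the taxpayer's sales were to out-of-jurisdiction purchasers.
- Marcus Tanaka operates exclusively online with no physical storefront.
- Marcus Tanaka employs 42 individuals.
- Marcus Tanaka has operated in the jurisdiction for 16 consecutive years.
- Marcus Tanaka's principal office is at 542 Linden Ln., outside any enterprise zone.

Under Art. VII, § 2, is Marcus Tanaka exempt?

(1) not (nonprofit) — satisfied.
(A) returns current — satisfied.
(B) Schedule C activity — not satisfied.
So (i) is satisfied (T OR F).
(A) not (in enterprise zone) — satisfied.
(B) ≥40% agricultural — fails.
(ii) = T OR F = true.
(iii) receipts ≤ $150,000 — met.
(a) = T AND T AND T = true.
(b) >70% out-of-jur. sales — not satisfied.
So (2) is satisfied (T OR F).
(a) ≤ 10 employees — not met.
(b) has storefront — not met.
(c) ≥ 7 yrs in jurisdiction — holds.
(3): F OR F OR T → true.
Overall = T AND T AND T = true.

Yes — exempt.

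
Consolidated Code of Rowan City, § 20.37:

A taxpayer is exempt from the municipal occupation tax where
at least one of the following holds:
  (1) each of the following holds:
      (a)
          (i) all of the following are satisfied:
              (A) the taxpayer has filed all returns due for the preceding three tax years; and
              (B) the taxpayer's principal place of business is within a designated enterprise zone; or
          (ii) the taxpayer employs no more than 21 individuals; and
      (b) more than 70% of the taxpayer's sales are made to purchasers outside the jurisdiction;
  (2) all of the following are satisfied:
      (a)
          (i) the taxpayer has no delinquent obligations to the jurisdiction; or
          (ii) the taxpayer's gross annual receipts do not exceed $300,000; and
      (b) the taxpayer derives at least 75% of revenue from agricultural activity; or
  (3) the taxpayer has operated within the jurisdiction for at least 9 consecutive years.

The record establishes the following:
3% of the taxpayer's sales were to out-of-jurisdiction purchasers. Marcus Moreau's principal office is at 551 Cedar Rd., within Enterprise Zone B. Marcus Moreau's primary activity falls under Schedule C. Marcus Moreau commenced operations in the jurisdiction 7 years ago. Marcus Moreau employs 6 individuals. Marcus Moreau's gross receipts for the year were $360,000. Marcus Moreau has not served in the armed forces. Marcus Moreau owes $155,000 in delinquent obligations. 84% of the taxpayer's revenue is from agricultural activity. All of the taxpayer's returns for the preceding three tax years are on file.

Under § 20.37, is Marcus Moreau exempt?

No — not exempt.

(A) returns current — satisfied.
(B) in enterprise zone — satisfied.
(i) = T AND T = true.
(ii) ≤ 21 employees — met.
(a): T OR T → true.
(b) >70% out-of-jur. sales — not satisfied.
(1): T AND F → false.
(i) no delinquency — not met.
(ii) receipts ≤ $300,000 — fails.
(a) = F OR F = false.
(b) ≥75% agricultural — satisfied.
So (2) is not satisfied (F AND T).
(3) ≥ 9 yrs in jurisdiction — not satisfied.
Overall: F OR F OR F → false.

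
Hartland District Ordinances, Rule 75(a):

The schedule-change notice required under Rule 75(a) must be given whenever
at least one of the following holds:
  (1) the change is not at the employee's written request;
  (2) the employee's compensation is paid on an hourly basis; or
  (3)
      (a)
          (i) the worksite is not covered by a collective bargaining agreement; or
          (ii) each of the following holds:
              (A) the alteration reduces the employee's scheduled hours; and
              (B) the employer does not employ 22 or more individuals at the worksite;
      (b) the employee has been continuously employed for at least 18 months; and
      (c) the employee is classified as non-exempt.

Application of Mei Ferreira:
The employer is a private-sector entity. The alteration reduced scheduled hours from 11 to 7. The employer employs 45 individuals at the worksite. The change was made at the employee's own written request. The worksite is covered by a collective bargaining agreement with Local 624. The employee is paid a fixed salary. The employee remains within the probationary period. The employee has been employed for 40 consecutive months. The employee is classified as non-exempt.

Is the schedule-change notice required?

No — not required.

(1) not employee-requested — fails.
(2) hourly-paid — not met.
(i) no CBA — not met.
(A) hours reduced — holds.
(B) not (≥ 22 at site) — not met.
(ii) = T AND F = false.
(a): F OR F → false.
(b) tenure ≥ 18 mo. — holds.
(c) non-exempt — holds.
So (3) is not satisfied (F AND T AND T).
So Overall is not satisfied (F OR F OR F).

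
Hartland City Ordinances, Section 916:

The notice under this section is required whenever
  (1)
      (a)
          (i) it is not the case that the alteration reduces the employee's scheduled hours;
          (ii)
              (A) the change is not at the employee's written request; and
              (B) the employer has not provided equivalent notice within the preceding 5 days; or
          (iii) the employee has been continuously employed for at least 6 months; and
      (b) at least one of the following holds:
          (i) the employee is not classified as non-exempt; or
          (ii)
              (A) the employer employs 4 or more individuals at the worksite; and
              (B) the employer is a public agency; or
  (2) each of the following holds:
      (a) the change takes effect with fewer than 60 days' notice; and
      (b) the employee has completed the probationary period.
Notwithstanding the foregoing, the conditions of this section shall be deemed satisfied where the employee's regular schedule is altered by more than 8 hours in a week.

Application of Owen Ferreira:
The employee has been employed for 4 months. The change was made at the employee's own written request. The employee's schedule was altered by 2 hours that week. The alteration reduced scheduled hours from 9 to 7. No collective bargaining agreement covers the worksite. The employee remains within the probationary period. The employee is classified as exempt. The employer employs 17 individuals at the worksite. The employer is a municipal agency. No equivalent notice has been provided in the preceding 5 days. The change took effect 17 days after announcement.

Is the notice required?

(i) not (hours reduced) — not satisfied.
(A) not employee-requested — not satisfied.
(B) no recent notice — met.
So (ii) is not satisfied (F AND T).
(iii) tenure ≥ 6 mo. — not met.
(a) = F OR F OR F = false.
(i) not (non-exempt) — satisfied.
(A) ≥ 4 at site — met.
(B) public agency — satisfied.
(ii) = T AND T = true.
(b) = T OR T = true.
(1) = F AND T = false.
(a) < 60 days' notice — met.
(b) past probation — not satisfied.
So (2) is not satisfied (T AND F).
So Overall is not satisfied (F OR F).
Exception (schedule shift > 8h) — not satisfied.
Result: main false OR exception false → false.

No — not required.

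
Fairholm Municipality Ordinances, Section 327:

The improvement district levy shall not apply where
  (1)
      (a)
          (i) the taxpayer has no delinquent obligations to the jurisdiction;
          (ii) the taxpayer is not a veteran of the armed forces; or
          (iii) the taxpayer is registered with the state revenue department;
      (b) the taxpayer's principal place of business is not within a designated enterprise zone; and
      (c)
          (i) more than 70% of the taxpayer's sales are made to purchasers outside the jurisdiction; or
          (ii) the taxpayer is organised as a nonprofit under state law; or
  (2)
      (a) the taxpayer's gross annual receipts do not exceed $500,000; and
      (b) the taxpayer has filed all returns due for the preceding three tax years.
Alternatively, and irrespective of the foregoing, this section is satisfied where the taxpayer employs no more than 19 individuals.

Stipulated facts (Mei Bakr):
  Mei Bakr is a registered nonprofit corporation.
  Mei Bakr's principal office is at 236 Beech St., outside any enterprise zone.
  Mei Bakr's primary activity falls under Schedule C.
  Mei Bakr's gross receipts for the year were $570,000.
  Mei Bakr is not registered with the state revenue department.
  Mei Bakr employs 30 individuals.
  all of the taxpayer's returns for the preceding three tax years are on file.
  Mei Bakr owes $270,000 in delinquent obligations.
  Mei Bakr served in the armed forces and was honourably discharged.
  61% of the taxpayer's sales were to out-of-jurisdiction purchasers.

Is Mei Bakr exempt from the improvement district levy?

No — not exempt.

(i) no delinquency — fails.
(ii) not (veteran) — not met.
(iii) state-registered — not met.
So (a) is not satisfied (F OR F OR F).
(b) not (in enterprise zone) — holds.
(i) >70% out-of-jur. sales — not satisfied.
(ii) nonprofit — holds.
(c): F OR T → true.
(1): F AND T AND T → false.
(a) receipts ≤ $500,000 — not satisfied.
(b) returns current — satisfied.
So (2) is not satisfied (F AND T).
Overall: F OR F → false.
Exception (≤ 19 employees) — not satisfied.
Result: main false OR exception false → false.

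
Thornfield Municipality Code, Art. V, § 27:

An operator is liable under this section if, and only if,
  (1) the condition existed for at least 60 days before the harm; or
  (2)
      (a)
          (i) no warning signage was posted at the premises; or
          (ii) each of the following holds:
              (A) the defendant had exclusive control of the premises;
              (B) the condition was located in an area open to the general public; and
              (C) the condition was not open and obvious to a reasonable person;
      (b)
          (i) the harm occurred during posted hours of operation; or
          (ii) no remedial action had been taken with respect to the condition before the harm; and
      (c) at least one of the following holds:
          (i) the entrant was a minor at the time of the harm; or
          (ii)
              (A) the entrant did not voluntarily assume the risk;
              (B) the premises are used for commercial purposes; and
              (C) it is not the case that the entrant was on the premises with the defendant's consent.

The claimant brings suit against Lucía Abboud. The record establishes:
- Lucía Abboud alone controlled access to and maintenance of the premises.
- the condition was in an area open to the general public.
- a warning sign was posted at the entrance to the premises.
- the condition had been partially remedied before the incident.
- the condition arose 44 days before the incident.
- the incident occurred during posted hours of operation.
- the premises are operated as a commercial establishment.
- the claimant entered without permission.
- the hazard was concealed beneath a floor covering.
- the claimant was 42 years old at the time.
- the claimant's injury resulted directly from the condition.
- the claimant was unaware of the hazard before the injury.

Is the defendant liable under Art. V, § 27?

(1) condition ≥60 days old — fails.
(i) no signage posted — not met.
(A) exclusive control — satisfied.
(B) public area — met.
(C) not open/obvious — satisfied.
(ii): T AND T AND T → true.
So (a) is satisfied (F OR T).
(i) during posted hours — holds.
(ii) no remedial action — fails.
(b) = T OR F = true.
(i) entrant a minor — fails.
(A) no assumed risk — met.
(B) commercial use — holds.
(C) not (consent to enter) — holds.
So (ii) is satisfied (T AND T AND T).
So (c) is satisfied (F OR T).
So (2) is satisfied (T AND T AND T).
Overall: F OR T → true.

Yes — liable.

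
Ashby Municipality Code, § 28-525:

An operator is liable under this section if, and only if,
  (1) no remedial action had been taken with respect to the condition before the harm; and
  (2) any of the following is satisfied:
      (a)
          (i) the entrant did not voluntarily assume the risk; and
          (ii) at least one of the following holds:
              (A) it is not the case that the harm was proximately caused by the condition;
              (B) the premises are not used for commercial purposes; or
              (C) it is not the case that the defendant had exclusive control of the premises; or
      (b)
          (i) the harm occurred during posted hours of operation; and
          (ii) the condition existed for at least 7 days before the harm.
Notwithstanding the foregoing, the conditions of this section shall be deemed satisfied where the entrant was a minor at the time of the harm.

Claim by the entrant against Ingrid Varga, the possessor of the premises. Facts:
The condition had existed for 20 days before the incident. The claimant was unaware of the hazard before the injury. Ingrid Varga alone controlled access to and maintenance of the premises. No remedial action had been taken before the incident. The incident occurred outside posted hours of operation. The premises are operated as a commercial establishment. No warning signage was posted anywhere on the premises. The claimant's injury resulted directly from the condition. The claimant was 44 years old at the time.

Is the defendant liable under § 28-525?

(1) no remedial action — satisfied.
(i) no assumed risk — satisfied.
(A) not (proximate cause) — fails.
(B) not (commercial use) — not satisfied.
(C) not (exclusive control) — fails.
(ii) = F OR F OR F = false.
(a): T AND F → false.
(i) during posted hours — not met.
(ii) condition ≥7 days old — holds.
So (b) is not satisfied (F AND T).
So (2) is not satisfied (F OR F).
So Overall is not satisfied (T AND F).
Exception (entrant a minor) — not satisfied.
Result: main false OR exception false → false.

No — not liable.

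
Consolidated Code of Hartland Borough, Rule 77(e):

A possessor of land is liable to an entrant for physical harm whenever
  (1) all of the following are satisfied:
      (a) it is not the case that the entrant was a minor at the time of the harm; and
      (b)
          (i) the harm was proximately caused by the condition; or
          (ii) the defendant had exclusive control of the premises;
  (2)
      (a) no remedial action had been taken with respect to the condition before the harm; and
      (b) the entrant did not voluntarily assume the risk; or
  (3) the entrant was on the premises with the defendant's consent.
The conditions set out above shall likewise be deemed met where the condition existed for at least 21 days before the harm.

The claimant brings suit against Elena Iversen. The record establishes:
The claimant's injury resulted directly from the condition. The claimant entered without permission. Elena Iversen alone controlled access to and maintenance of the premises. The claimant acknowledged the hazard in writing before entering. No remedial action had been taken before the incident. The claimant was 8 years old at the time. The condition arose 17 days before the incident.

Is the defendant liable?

(a) not (entrant a minor) — fails.
(i) proximate cause — holds.
(ii) exclusive control — satisfied.
(b): T OR T → true.
(1): F AND T → false.
(a) no remedial action — holds.
(b) no assumed risk — not met.
So (2) is not satisfied (T AND F).
(3) consent to enter — not met.
So Overall is not satisfied (F OR F OR F).
Exception (condition ≥21 days old) — not satisfied.
Result: main false OR exception false → false.

No — not liable.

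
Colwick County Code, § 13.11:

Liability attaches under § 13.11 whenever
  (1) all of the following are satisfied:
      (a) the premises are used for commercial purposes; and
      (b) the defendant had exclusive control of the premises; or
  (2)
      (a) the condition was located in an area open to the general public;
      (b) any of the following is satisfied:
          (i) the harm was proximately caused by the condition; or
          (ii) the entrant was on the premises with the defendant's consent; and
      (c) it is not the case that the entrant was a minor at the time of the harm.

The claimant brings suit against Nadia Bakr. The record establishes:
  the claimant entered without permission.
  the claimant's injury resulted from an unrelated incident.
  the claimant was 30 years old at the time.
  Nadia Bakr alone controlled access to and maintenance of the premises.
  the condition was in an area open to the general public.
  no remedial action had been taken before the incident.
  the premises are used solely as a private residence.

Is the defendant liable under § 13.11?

No — not liable.

(a) commercial use — not satisfied.
(b) exclusive control — holds.
(1) = F AND T = false.
(a) public area — met.
(i) proximate cause — fails.
(ii) consent to enter — fails.
So (b) is not satisfied (F OR F).
(c) not (entrant a minor) — met.
(2) = T AND F AND T = false.
Overall = F OR F = false.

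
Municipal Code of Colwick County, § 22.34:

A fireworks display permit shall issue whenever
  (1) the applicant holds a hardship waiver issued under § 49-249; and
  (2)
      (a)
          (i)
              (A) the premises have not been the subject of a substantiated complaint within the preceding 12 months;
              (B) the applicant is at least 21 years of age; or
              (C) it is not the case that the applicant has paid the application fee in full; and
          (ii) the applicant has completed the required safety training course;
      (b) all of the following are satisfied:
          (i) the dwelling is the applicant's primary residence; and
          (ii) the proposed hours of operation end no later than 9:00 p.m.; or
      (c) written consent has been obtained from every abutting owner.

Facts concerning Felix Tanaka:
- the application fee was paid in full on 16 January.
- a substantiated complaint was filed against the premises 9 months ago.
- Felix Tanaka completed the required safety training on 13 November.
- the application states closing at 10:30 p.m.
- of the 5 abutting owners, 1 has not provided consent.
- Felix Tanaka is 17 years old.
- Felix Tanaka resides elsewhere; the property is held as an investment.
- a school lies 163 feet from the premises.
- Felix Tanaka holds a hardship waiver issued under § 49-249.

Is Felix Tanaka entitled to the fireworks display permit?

(1) hardship waiver — satisfied.
(A) no complaint in 12 mo. — not satisfied.
(B) age ≥ 21 — not satisfied.
(C) not (fee paid) — fails.
So (i) is not satisfied (F OR F OR F).
(ii) safety training — met.
(a): F AND T → false.
(i) primary residence — not met.
(ii) closes by 9 p.m. — not met.
(b) = F AND F = false.
(c) all abutters consent — not met.
(2) = F OR F OR F = false.
Overall = T AND F = false.

No — denied.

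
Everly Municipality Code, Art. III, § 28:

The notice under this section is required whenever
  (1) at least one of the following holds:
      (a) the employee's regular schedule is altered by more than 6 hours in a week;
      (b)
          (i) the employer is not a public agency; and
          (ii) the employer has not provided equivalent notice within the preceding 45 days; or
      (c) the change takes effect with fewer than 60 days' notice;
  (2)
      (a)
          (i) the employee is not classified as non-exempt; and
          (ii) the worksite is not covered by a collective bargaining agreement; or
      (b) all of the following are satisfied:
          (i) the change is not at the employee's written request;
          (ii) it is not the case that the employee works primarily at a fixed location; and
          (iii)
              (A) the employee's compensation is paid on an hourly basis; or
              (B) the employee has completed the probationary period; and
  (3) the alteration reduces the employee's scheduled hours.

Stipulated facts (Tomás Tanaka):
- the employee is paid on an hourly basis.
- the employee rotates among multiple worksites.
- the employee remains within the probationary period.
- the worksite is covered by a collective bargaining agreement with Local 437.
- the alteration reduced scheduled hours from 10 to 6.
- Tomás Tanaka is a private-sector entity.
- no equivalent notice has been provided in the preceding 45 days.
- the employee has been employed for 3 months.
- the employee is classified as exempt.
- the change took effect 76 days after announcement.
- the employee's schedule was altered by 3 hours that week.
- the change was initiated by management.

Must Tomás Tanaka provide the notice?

Yes — required.

(a) schedule shift > 6h — not met.
(i) not (public agency) — holds.
(ii) no recent notice — satisfied.
So (b) is satisfied (T AND T).
(c) < 60 days' notice — not satisfied.
So (1) is satisfied (F OR T OR F).
(i) not (non-exempt) — holds.
(ii) no CBA — not satisfied.
So (a) is not satisfied (T AND F).
(i) not employee-requested — holds.
(ii) not (fixed location) — satisfied.
(A) hourly-paid — satisfied.
(B) past probation — fails.
(iii): T OR F → true.
So (b) is satisfied (T AND T AND T).
So (2) is satisfied (F OR T).
(3) hours reduced — satisfied.
So Overall is satisfied (T AND T AND T).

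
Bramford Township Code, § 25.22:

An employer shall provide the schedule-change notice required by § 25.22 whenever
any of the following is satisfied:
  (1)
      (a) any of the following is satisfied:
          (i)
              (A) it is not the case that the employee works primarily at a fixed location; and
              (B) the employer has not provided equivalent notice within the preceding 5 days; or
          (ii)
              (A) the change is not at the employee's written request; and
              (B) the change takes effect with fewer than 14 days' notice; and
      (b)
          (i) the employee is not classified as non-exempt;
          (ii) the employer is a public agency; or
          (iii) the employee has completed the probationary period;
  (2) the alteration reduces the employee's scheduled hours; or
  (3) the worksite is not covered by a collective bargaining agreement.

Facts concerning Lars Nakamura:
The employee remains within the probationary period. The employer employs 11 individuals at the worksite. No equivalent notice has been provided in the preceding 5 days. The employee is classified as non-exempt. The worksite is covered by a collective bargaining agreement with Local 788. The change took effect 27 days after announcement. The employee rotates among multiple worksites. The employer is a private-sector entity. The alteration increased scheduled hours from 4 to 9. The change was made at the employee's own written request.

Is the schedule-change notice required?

(A) not (fixed location) — holds.
(B) no recent notice — satisfied.
So (i) is satisfied (T AND T).
(A) not employee-requested — not satisfied.
(B) < 14 days' notice — not met.
(ii): F AND F → false.
So (a) is satisfied (T OR F).
(i) not (non-exempt) — not satisfied.
(ii) public agency — fails.
(iii) past probation — fails.
(b): F OR F OR F → false.
(1): T AND F → false.
(2) hours reduced — not met.
(3) no CBA — not met.
Overall: F OR F OR F → false.

No — not required.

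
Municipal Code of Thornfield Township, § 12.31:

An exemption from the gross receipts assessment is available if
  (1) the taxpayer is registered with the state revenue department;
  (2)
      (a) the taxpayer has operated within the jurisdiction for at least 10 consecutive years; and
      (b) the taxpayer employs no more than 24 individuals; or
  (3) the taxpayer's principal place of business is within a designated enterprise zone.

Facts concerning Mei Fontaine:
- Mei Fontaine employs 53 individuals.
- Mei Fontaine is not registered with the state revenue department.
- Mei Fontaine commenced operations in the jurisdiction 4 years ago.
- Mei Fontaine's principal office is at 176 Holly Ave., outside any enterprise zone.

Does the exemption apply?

No — not exempt.

(1) state-registered — not satisfied.
(a) ≥ 10 yrs in jurisdiction — fails.
(b) ≤ 24 employees — not met.
So (2) is not satisfied (F AND F).
(3) in enterprise zone — not satisfied.
So Overall is not satisfied (F OR F OR F).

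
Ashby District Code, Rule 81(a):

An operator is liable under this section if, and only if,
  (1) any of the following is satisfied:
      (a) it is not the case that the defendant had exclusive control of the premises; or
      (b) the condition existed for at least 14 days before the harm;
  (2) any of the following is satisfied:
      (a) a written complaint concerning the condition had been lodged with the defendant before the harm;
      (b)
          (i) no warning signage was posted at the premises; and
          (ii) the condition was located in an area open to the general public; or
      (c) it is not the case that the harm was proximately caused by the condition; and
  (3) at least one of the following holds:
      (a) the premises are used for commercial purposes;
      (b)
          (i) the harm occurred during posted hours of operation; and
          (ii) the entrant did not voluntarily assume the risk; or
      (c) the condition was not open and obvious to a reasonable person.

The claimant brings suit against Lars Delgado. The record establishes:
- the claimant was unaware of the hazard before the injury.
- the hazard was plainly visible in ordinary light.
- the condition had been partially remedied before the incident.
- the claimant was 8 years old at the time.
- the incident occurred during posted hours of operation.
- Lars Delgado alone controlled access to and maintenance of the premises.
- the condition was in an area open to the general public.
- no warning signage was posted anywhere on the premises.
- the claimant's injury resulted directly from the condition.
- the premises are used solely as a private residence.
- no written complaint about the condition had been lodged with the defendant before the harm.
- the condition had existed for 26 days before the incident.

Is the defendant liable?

(a) not (exclusive control) — not met.
(b) condition ≥14 days old — holds.
(1): F OR T → true.
(a) complaint lodged — not met.
(i) no signage posted — satisfied.
(ii) public area — met.
(b): T AND T → true.
(c) not (proximate cause) — fails.
(2): F OR T OR F → true.
(a) commercial use — not satisfied.
(i) during posted hours — satisfied.
(ii) no assumed risk — met.
So (b) is satisfied (T AND T).
(c) not open/obvious — fails.
(3) = F OR T OR F = true.
Overall = T AND T AND T = true.

Yes — liable.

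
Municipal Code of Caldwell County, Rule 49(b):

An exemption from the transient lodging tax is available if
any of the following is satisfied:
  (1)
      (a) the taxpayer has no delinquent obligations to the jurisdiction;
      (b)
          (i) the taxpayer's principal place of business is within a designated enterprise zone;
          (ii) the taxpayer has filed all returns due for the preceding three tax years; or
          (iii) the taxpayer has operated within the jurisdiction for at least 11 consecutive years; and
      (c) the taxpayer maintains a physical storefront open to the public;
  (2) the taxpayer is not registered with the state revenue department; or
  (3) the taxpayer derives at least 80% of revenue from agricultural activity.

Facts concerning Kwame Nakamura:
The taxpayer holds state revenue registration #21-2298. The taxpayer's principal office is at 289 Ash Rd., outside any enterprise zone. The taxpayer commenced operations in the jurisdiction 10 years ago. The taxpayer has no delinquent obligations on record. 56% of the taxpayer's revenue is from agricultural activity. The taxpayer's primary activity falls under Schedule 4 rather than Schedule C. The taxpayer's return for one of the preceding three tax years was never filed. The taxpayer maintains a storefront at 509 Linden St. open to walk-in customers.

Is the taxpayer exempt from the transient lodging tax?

No — not exempt.

(a) no delinquency — met.
(i) in enterprise zone — not satisfied.
(ii) returns current — not met.
(iii) ≥ 11 yrs in jurisdiction — fails.
(b): F OR F OR F → false.
(c) has storefront — holds.
(1) = T AND F AND T = false.
(2) not (state-registered) — not satisfied.
(3) ≥80% agricultural — not met.
Overall: F OR F OR F → false.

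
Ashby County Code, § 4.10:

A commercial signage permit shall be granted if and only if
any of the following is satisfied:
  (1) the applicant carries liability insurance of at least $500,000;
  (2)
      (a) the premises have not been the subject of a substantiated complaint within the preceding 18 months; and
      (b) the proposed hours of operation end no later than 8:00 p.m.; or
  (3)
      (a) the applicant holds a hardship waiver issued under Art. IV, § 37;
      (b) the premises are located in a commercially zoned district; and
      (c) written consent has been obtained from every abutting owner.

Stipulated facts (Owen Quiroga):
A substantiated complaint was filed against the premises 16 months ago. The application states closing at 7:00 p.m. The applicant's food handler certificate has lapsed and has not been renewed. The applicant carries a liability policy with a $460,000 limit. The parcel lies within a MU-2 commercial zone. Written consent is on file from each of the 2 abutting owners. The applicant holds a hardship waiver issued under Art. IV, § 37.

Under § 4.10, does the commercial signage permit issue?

(1) insurance ≥ $500,000 — not satisfied.
(a) no complaint in 18 mo. — not met.
(b) closes by 8 p.m. — satisfied.
(2): F AND T → false.
(a) hardship waiver — holds.
(b) commercially zoned — satisfied.
(c) all abutters consent — satisfied.
(3): T AND T AND T → true.
So Overall is satisfied (F OR F OR T).

Yes — granted.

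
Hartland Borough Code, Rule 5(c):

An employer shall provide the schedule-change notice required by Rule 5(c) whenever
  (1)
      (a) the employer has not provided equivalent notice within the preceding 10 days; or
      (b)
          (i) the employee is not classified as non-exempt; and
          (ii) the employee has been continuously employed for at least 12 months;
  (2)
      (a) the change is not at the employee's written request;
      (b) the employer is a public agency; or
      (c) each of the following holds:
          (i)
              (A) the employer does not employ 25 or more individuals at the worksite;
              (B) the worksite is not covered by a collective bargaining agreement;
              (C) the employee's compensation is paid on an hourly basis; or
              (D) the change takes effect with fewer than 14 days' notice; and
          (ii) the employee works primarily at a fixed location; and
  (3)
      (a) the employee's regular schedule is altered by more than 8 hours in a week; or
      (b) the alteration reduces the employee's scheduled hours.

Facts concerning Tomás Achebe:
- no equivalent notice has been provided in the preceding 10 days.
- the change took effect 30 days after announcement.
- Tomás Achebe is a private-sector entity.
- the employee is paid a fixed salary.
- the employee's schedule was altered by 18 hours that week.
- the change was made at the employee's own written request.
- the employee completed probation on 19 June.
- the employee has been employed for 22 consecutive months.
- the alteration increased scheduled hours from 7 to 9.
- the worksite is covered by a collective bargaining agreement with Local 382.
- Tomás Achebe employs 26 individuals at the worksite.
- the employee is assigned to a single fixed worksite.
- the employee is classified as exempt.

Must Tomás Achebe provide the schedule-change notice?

(a) no recent notice — holds.
(i) not (non-exempt) — holds.
(ii) tenure ≥ 12 mo. — satisfied.
So (b) is satisfied (T AND T).
(1): T OR T → true.
(a) not employee-requested — not satisfied.
(b) public agency — not met.
(A) not (≥ 25 at site) — fails.
(B) no CBA — not satisfied.
(C) hourly-paid — fails.
(D) < 14 days' notice — not satisfied.
(i): F OR F OR F OR F → false.
(ii) fixed location — satisfied.
(c): F AND T → false.
(2): F OR F OR F → false.
(a) schedule shift > 8h — met.
(b) hours reduced — not met.
(3): T OR F → true.
So Overall is not satisfied (T AND F AND T).

No — not required.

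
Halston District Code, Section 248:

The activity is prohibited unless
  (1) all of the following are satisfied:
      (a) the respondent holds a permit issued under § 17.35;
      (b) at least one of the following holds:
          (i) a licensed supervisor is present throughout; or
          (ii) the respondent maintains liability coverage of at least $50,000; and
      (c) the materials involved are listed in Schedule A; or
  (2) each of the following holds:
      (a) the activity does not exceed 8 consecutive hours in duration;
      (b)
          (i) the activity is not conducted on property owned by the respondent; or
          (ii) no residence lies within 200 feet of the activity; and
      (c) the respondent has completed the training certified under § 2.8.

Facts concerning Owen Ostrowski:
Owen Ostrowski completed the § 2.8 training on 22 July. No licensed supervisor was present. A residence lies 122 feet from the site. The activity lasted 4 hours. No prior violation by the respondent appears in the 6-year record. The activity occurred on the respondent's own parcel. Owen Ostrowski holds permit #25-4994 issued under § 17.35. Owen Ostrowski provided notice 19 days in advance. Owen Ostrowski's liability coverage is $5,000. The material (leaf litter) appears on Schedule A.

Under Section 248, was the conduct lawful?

(a) holds permit — satisfied.
(i) supervisor present — fails.
(ii) coverage ≥ $50,000 — fails.
(b): F OR F → false.
(c) Schedule A material — satisfied.
(1): T AND F AND T → false.
(a) ≤ 8 hrs duration — met.
(i) not (own property) — fails.
(ii) no residence in 200 ft — not met.
(b): F OR F → false.
(c) training certified — holds.
(2): T AND F AND T → false.
Overall: F OR F → false.

No — unlawful.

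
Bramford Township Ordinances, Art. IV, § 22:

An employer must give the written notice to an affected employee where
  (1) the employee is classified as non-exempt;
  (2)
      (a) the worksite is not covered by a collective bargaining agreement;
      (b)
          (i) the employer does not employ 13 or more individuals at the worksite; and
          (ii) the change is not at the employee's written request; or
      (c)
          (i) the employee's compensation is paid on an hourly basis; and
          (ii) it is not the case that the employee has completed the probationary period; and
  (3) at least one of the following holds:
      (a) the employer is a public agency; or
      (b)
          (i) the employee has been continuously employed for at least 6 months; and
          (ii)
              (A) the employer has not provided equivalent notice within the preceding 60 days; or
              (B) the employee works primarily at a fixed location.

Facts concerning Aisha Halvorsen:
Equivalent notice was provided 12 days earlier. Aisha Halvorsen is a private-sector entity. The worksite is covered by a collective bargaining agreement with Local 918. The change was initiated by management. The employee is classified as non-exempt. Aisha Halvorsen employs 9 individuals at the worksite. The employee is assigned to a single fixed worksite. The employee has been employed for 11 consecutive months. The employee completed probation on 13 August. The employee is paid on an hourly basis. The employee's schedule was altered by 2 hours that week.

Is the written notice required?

Yes — required.

(1) non-exempt — satisfied.
(a) no CBA — not satisfied.
(i) not (≥ 13 at site) — met.
(ii) not employee-requested — holds.
So (b) is satisfied (T AND T).
(i) hourly-paid — satisfied.
(ii) not (past probation) — fails.
(c): T AND F → false.
(2): F OR T OR F → true.
(a) public agency — not satisfied.
(i) tenure ≥ 6 mo. — met.
(A) no recent notice — not satisfied.
(B) fixed location — satisfied.
So (ii) is satisfied (F OR T).
(b) = T AND T = true.
So (3) is satisfied (F OR T).
Overall = T AND T AND T = true.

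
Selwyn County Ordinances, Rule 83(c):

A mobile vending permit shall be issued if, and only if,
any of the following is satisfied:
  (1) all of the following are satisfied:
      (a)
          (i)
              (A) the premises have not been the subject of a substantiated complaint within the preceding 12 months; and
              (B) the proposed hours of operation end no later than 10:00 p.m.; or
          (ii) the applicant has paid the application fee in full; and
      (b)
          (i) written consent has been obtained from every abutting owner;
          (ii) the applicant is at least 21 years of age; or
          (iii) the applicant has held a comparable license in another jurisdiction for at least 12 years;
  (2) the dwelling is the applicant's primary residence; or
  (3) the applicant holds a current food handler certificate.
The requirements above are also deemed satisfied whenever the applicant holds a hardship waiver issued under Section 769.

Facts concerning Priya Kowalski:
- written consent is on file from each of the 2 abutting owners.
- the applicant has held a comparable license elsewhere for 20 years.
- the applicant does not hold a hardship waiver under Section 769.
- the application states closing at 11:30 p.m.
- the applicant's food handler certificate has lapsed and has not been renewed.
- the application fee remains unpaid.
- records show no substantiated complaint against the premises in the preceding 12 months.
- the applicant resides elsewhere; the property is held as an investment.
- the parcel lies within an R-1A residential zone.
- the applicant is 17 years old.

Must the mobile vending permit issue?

No — denied.

(A) no complaint in 12 mo. — met.
(B) closes by 10 p.m. — not satisfied.
(i) = T AND F = false.
(ii) fee paid — not met.
(a): F OR F → false.
(i) all abutters consent — met.
(ii) age ≥ 21 — fails.
(iii) prior license ≥ 12 yr — holds.
(b) = T OR F OR T = true.
(1): F AND T → false.
(2) primary residence — fails.
(3) food handler cert. — not satisfied.
Overall: F OR F OR F → false.
Exception (hardship waiver) — not satisfied.
Result: main false OR exception false → false.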